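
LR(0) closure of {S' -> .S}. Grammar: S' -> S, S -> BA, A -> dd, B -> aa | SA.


Start: S' -> .S
For each item with dot before a nonterminal B, add B -> .γ for every B-production
Closure: [S' -> .S, S -> .BA, B -> .aa, B -> .SA]


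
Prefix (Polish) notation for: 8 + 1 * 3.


'*' binds tighter: tree is (+ 8 (* 1 3))
Prefix: + 8 * 1 3


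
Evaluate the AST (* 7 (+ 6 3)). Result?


Evaluate inner: (+ 6 3) = 9
Evaluate root: (* 7 9) = 63
Result: 63


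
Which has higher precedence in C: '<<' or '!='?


'<<' is shift (level 8); '!=' is equality (level 6)
Higher level binds tighter
'<<' has higher precedence than '!='


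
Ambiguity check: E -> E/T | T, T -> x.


precedence layered via separate nonterminal T: deterministic
Unambiguous


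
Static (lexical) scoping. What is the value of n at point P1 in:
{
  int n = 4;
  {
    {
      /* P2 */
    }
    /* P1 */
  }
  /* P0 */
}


P1's block does not declare n; resolves to the enclosing declaration at depth 0
n = 4


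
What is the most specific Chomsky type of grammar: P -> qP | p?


Right-linear: every RHS is a terminal or a terminal followed by one nonterminal
Classification: Type 3 (Regular)


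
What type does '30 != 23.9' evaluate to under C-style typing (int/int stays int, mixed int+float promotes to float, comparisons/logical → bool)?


Operand types: int != float
Rule: comparison yields bool
Result type: bool


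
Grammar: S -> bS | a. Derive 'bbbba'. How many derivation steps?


Derivation: S => bS => bbS => bbbS => bbbbS => bbbba
Steps: 5


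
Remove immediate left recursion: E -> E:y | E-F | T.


Left-recursive alternatives: E:y, E-F; non-recursive: T
Introduce E': E -> TE', E' -> :yE' | -FE' | ε


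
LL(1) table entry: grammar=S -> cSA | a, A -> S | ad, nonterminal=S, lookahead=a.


For [S, a]: 'a' ∈ FIRST(a)
Entry: S -> a


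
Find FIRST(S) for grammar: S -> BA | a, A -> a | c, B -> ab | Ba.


Per alternative of S: FIRST(BA) = {a}; FIRST(a) = {a}
FIRST(S) = {a}


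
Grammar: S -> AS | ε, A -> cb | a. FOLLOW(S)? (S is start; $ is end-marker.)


$ ∈ FOLLOW(S). For each A -> αBβ: add FIRST(β)\{ε} to FOLLOW(B); if β nullable, add FOLLOW(A).
FOLLOW(S) = {$}


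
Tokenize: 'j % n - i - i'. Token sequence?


Scan left to right, longest-match per lexeme
Tokens: ID(j), OP(%), ID(n), OP(-), ID(i), OP(-), ID(i)


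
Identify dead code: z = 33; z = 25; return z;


first assignment to z is overwritten before any read
Dead: 'z = 33'


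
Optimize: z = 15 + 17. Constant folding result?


15 + 17 = 32 at compile time
Optimized: z = 32


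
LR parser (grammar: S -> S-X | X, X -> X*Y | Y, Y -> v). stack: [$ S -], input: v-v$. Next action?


no handle ('S-' is not any RHS); shift 'v'
Action: shift


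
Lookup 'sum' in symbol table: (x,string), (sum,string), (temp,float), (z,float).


Lookup 'sum' → type string


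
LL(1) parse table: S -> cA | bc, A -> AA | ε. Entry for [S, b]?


For [S, b]: 'b' ∈ FIRST(bc)
Entry: S -> bc


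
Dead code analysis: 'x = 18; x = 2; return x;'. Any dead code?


first assignment to x is overwritten before any read
Dead: 'x = 18'


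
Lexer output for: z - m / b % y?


Scan left to right, longest-match per lexeme
Tokens: ID(z), OP(-), ID(m), OP(/), ID(b), OP(%), ID(y)


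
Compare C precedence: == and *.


'*' is multiplicative (level 10); '==' is equality (level 6)
Higher level binds tighter
'*' has higher precedence than '=='


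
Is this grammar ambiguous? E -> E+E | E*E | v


'v+v*v' has two parse trees (no precedence encoded between + and *)
Ambiguous


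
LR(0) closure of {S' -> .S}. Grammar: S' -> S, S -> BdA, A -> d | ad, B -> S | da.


Start: S' -> .S
For each item with dot before a nonterminal B, add B -> .γ for every B-production
Closure: [S' -> .S, S -> .BdA, B -> .S, B -> .da]


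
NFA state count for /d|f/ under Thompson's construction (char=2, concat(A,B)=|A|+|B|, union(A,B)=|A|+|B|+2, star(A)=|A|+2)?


Syntax tree has 2 char leaf(s), 1 union(s), 0 star(s)
chars contribute 2×2 = 4; each union adds +2; each star adds +2
Total: 4 + 2 + 0 = 6 states


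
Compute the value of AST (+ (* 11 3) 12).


Evaluate inner: (* 11 3) = 33
Evaluate root: (+ 33 12) = 45
Result: 45


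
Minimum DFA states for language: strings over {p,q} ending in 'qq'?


Track the longest suffix of input matching a prefix of 'qq': 3 classes (prefixes of length 0..2)
Minimal DFA: 3 states


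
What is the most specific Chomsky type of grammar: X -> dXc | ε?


Single nonterminal LHS, but d^n c^n is not regular
Classification: Type 2 (Context-Free)


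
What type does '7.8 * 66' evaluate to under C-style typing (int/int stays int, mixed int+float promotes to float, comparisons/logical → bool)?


Operand types: float * int
Rule: mixed int/float promotes to float; int/int stays int
Result type: float


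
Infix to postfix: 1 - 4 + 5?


Left to right (same or higher precedence on left)
Postfix: 1 4 - 5 +


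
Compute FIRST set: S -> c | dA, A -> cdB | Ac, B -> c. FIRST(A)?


Per alternative of A: FIRST(cdB) = {c}; FIRST(Ac) = {c}
FIRST(A) = {c}


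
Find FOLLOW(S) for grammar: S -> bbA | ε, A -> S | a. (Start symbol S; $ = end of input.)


$ ∈ FOLLOW(S). For each A -> αBβ: add FIRST(β)\{ε} to FOLLOW(B); if β nullable, add FOLLOW(A).
FOLLOW(S) = {$}


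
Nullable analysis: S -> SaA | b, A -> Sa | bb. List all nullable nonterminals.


A nonterminal is nullable iff some alternative derives ε (directly, or every symbol in it is nullable)
Nullable: {}


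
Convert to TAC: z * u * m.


Break into single-operator statements:
t1 = z * u
t2 = t1 * m


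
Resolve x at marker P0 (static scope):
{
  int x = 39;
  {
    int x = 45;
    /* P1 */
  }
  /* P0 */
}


x declared in the same block as P0
x = 39


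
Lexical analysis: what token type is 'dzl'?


Pattern: letter/underscore followed by alphanumerics, not a keyword
Type: IDENTIFIER


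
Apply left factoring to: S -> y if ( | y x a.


Common prefix: 'y'
Factored: S -> y S', S' -> if ( | x a


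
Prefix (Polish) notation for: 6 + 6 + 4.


left-to-right (same/higher precedence on left): tree is (+ (+ 6 6) 4)
Prefix: + + 6 6 4


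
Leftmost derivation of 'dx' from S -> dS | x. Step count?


Derivation: S => dS => dx
Steps: 2


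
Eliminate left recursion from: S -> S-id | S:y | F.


Left-recursive alternatives: S-id, S:y; non-recursive: F
Introduce S': S -> FS', S' -> -idS' | :yS' | ε


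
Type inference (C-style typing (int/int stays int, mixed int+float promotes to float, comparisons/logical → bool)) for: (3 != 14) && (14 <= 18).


Operand types: bool && bool
Rule: logical operators take bool operands and yield bool
Result type: bool


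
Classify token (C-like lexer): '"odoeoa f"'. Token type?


Pattern: double-quoted sequence
Type: STRING_LITERAL


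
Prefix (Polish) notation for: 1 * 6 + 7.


left-to-right (same/higher precedence on left): tree is (+ (* 1 6) 7)
Prefix: + * 1 6 7


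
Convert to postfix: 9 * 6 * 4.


Left to right (same or higher precedence on left)
Postfix: 9 6 * 4 *


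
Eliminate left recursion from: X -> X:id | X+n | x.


Left-recursive alternatives: X:id, X+n; non-recursive: x
Introduce X': X -> xX', X' -> :idX' | +nX' | ε


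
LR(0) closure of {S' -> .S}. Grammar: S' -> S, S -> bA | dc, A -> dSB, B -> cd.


Start: S' -> .S
For each item with dot before a nonterminal B, add B -> .γ for every B-production
Closure: [S' -> .S, S -> .bA, S -> .dc]


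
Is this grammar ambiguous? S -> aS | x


right-linear, alternatives start with distinct terminals 'a' vs 'x': unique leftmost derivation
Unambiguous


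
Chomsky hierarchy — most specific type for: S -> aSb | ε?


Single nonterminal LHS, but a^n b^n is not regular
Classification: Type 2 (Context-Free)


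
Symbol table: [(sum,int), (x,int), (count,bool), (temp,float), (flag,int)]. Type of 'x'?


Lookup 'x' → type int


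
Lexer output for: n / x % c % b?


Scan left to right, longest-match per lexeme
Tokens: ID(n), OP(/), ID(x), OP(%), ID(c), OP(%), ID(b)


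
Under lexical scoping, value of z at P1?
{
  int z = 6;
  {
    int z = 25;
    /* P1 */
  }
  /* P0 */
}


z declared in the same block as P1
z = 25


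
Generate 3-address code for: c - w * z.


Break into single-operator statements:
t1 = w * z
t2 = c - t1


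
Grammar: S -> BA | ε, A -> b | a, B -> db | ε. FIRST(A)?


Per alternative of A: FIRST(b) = {b}; FIRST(a) = {a}
FIRST(A) = {a, b}


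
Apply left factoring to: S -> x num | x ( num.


Common prefix: 'x'
Factored: S -> x S', S' -> num | ( num


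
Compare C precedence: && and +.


'+' is additive (level 9); '&&' is logical AND (level 2)
Higher level binds tighter
'+' has higher precedence than '&&'


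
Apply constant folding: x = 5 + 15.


5 + 15 = 20 at compile time
Optimized: x = 20


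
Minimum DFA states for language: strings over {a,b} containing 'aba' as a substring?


KMP-style automaton: 3 progress states + 1 absorbing accept = 4
Minimal DFA: 4 states


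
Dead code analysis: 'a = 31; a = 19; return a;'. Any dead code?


first assignment to a is overwritten before any read
Dead: 'a = 31'


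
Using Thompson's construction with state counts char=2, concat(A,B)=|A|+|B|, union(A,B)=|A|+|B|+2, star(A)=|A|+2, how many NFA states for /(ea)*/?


Syntax tree has 2 char leaf(s), 0 union(s), 1 star(s)
chars contribute 2×2 = 4; each union adds +2; each star adds +2
Total: 4 + 0 + 2 = 6 states


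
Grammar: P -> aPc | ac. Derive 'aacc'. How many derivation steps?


Derivation: P => aPc => aacc
Steps: 2


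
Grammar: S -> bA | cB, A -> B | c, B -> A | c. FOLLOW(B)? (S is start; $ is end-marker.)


$ ∈ FOLLOW(S). For each A -> αBβ: add FIRST(β)\{ε} to FOLLOW(B); if β nullable, add FOLLOW(A).
FOLLOW(B) = {$}


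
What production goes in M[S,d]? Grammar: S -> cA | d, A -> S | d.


For [S, d]: 'd' ∈ FIRST(d)
Entry: S -> d


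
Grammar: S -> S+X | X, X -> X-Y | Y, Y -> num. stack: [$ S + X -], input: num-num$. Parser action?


no handle; shift 'num'
Action: shift


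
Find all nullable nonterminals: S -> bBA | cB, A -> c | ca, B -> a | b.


A nonterminal is nullable iff some alternative derives ε (directly, or every symbol in it is nullable)
Nullable: {}


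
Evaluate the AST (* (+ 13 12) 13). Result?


Evaluate inner: (+ 13 12) = 25
Evaluate root: (* 25 13) = 325
Result: 325


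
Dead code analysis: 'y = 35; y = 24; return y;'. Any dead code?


first assignment to y is overwritten before any read
Dead: 'y = 35'


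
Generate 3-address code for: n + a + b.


Break into single-operator statements:
t1 = n + a
t2 = t1 + b


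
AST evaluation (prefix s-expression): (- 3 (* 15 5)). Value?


Evaluate inner: (* 15 5) = 75
Evaluate root: (- 3 75) = -72
Result: -72


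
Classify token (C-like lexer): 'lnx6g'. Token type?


Pattern: letter/underscore followed by alphanumerics, not a keyword
Type: IDENTIFIER


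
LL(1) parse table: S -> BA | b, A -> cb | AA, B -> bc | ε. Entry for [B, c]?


For [B, c]: ε is nullable and 'c' ∈ FOLLOW(B)
Entry: B -> ε


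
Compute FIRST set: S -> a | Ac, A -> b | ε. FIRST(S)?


Per alternative of S: FIRST(a) = {a}; FIRST(Ac) = {b, c}
FIRST(S) = {a, b, c}


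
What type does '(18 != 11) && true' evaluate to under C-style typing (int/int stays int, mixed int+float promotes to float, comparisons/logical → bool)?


Operand types: bool && bool
Rule: logical operators take bool operands and yield bool
Result type: bool


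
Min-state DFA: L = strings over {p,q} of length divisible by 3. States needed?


Track length mod 3: states 0..2, accept at 0
Minimal DFA: 3 states


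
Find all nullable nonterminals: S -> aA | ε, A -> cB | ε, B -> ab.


A nonterminal is nullable iff some alternative derives ε (directly, or every symbol in it is nullable)
Nullable: {A, S}


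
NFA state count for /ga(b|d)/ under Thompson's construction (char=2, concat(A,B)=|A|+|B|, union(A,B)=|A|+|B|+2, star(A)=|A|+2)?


Syntax tree has 4 char leaf(s), 1 union(s), 0 star(s)
chars contribute 4×2 = 8; each union adds +2; each star adds +2
Total: 8 + 2 + 0 = 10 states


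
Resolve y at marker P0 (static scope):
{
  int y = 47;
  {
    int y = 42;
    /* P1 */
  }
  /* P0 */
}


y declared in the same block as P0
y = 47


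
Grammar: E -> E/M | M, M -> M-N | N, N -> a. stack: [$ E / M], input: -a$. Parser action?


'-' can extend M; shift to build M -> M-N
Action: shift


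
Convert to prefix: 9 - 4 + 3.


left-to-right (same/higher precedence on left): tree is (+ (- 9 4) 3)
Prefix: + - 9 4 3


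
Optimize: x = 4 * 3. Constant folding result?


4 * 3 = 12 at compile time
Optimized: x = 12


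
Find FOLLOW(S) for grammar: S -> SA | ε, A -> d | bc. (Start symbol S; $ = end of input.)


$ ∈ FOLLOW(S). For each A -> αBβ: add FIRST(β)\{ε} to FOLLOW(B); if β nullable, add FOLLOW(A).
FOLLOW(S) = {$, b, d}


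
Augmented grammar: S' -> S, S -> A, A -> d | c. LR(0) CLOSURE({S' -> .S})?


Start: S' -> .S
For each item with dot before a nonterminal B, add B -> .γ for every B-production
Closure: [S' -> .S, S -> .A, A -> .d, A -> .c]


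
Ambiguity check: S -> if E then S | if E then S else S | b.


dangling else: 'if E then if E then b else b' parses two ways
Ambiguous


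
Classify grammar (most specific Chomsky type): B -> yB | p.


Right-linear: every RHS is a terminal or a terminal followed by one nonterminal
Classification: Type 3 (Regular)


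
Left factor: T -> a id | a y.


Common prefix: 'a'
Factored: T -> a T', T' -> id | y


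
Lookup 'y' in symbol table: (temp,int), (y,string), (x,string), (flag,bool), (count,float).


Lookup 'y' → type string


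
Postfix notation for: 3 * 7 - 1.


Left to right (same or higher precedence on left)
Postfix: 3 7 * 1 -


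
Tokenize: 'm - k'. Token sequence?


Scan left to right, longest-match per lexeme
Tokens: ID(m), OP(-), ID(k)


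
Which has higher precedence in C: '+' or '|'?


'+' is additive (level 9); '|' is bitwise OR (level 3)
Higher level binds tighter
'+' has higher precedence than '|'


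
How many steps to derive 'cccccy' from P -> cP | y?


Derivation: P => cP => ccP => cccP => ccccP => cccccP => cccccy
Steps: 6


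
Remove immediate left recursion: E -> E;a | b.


Left-recursive alternatives: E;a; non-recursive: b
Introduce E': E -> bE', E' -> ;aE' | ε


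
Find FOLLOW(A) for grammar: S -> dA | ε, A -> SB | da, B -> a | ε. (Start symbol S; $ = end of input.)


$ ∈ FOLLOW(S). For each A -> αBβ: add FIRST(β)\{ε} to FOLLOW(B); if β nullable, add FOLLOW(A).
FOLLOW(A) = {$, a}


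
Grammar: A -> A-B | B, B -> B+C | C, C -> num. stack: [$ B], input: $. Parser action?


lookahead ∉ {+} so B won't extend; reduce A -> B
Action: reduce (A -> B)


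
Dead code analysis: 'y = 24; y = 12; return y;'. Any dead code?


first assignment to y is overwritten before any read
Dead: 'y = 24'


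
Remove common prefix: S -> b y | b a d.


Common prefix: 'b'
Factored: S -> b S', S' -> y | a d


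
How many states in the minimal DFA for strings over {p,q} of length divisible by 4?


Track length mod 4: states 0..3, accept at 0
Minimal DFA: 4 states


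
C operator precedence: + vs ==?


'+' is additive (level 9); '==' is equality (level 6)
Higher level binds tighter
'+' has higher precedence than '=='


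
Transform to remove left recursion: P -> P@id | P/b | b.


Left-recursive alternatives: P@id, P/b; non-recursive: b
Introduce P': P -> bP', P' -> @idP' | /bP' | ε


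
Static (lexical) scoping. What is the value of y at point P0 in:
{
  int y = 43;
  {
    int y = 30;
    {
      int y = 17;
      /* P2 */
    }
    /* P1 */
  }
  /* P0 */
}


y declared in the same block as P0
y = 43


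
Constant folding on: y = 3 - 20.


3 - 20 = -17 at compile time
Optimized: y = -17


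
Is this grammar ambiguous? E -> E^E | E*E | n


'n^n*n' has two parse trees (no precedence encoded between ^ and *)
Ambiguous


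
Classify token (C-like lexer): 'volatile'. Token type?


Pattern: reserved word
Type: KEYWORD


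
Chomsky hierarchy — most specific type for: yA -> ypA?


LHS has context (more than one symbol) and |LHS| ≤ |RHS|
Classification: Type 1 (Context-Sensitive)


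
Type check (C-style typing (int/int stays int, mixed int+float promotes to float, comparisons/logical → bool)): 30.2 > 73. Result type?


Operand types: float > int
Rule: comparison yields bool
Result type: bool


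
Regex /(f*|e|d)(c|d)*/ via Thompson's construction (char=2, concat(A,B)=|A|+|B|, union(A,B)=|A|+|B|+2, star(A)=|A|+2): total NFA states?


Syntax tree has 5 char leaf(s), 3 union(s), 2 star(s)
chars contribute 5×2 = 10; each union adds +2; each star adds +2
Total: 10 + 6 + 4 = 20 states


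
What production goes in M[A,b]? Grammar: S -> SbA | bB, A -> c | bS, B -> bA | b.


For [A, b]: 'b' ∈ FIRST(bS)
Entry: A -> bS


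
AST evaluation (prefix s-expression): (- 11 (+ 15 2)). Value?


Evaluate inner: (+ 15 2) = 17
Evaluate root: (- 11 17) = -6
Result: -6


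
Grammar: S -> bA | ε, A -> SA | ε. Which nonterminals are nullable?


A nonterminal is nullable iff some alternative derives ε (directly, or every symbol in it is nullable)
Nullable: {A, S}


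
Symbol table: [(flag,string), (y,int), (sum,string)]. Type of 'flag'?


Lookup 'flag' → type string


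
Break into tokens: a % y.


Scan left to right, longest-match per lexeme
Tokens: ID(a), OP(%), ID(y)


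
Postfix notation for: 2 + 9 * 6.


* has higher precedence, evaluate 9*6 first
Postfix: 2 9 6 * +


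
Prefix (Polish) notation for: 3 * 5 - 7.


left-to-right (same/higher precedence on left): tree is (- (* 3 5) 7)
Prefix: - * 3 5 7


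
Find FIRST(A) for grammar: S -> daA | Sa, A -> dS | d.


Per alternative of A: FIRST(dS) = {d}; FIRST(d) = {d}
FIRST(A) = {d}


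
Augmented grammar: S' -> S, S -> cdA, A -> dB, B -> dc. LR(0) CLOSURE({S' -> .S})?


Start: S' -> .S
For each item with dot before a nonterminal B, add B -> .γ for every B-production
Closure: [S' -> .S, S -> .cdA]


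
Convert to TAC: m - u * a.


Break into single-operator statements:
t1 = u * a
t2 = m - t1


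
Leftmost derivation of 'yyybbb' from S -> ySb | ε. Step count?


Derivation: S => ySb => yySbb => yyySbbb => yyybbb
Steps: 4


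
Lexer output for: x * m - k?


Scan left to right, longest-match per lexeme
Tokens: ID(x), OP(*), ID(m), OP(-), ID(k)


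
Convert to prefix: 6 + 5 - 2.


left-to-right (same/higher precedence on left): tree is (- (+ 6 5) 2)
Prefix: - + 6 5 2


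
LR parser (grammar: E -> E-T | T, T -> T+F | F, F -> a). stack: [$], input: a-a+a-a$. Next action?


no handle on stack; shift 'a'
Action: shift


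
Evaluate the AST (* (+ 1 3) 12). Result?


Evaluate inner: (+ 1 3) = 4
Evaluate root: (* 4 12) = 48
Result: 48


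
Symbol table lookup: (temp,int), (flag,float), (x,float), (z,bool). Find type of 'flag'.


Lookup 'flag' → type float


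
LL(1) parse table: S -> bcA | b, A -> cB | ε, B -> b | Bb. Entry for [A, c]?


For [A, c]: 'c' ∈ FIRST(cB)
Entry: A -> cB


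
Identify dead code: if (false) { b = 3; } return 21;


condition is constant false, so the whole block is unreachable
Dead: 'if (false) { b = 3; }'


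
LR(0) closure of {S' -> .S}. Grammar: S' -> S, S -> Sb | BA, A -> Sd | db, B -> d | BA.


Start: S' -> .S
For each item with dot before a nonterminal B, add B -> .γ for every B-production
Closure: [S' -> .S, S -> .Sb, S -> .BA, B -> .d, B -> .BA]


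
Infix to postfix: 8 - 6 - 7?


Left to right (same or higher precedence on left)
Postfix: 8 6 - 7 -


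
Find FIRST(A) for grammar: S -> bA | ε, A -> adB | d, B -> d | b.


Per alternative of A: FIRST(adB) = {a}; FIRST(d) = {d}
FIRST(A) = {a, d}


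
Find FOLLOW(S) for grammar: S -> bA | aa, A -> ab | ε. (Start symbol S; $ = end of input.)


$ ∈ FOLLOW(S). For each A -> αBβ: add FIRST(β)\{ε} to FOLLOW(B); if β nullable, add FOLLOW(A).
FOLLOW(S) = {$}


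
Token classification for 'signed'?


Pattern: reserved word
Type: KEYWORD


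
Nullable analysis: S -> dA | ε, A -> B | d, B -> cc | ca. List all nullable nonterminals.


A nonterminal is nullable iff some alternative derives ε (directly, or every symbol in it is nullable)
Nullable: {S}


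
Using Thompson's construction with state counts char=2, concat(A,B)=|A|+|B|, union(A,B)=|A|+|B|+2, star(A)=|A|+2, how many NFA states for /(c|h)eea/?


Syntax tree has 5 char leaf(s), 1 union(s), 0 star(s)
chars contribute 5×2 = 10; each union adds +2; each star adds +2
Total: 10 + 2 + 0 = 12 states


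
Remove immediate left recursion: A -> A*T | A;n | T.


Left-recursive alternatives: A*T, A;n; non-recursive: T
Introduce A': A -> TA', A' -> *TA' | ;nA' | ε


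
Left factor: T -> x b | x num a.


Common prefix: 'x'
Factored: T -> x T', T' -> b | num a


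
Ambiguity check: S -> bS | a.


right-linear, alternatives start with distinct terminals 'b' vs 'a': unique leftmost derivation
Unambiguous


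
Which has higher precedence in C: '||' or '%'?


'%' is multiplicative (level 10); '||' is logical OR (level 1)
Higher level binds tighter
'%' has higher precedence than '||'


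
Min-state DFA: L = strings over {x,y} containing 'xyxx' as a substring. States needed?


KMP-style automaton: 4 progress states + 1 absorbing accept = 5
Minimal DFA: 5 states


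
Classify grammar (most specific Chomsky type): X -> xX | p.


Right-linear: every RHS is a terminal or a terminal followed by one nonterminal
Classification: Type 3 (Regular)


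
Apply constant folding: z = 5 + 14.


5 + 14 = 19 at compile time
Optimized: z = 19


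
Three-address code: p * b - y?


Break into single-operator statements:
t1 = p * b
t2 = t1 - y


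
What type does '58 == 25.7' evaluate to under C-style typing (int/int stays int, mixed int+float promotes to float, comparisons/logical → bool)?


Operand types: int == float
Rule: comparison yields bool
Result type: bool


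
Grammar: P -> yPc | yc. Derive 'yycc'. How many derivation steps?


Derivation: P => yPc => yycc
Steps: 2


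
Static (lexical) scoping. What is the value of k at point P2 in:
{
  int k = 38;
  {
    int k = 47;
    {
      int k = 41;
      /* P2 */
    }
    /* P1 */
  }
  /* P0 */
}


k declared in the same block as P2
k = 41


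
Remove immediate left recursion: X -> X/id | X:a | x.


Left-recursive alternatives: X/id, X:a; non-recursive: x
Introduce X': X -> xX', X' -> /idX' | :aX' | ε


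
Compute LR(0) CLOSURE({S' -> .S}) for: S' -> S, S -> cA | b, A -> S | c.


Start: S' -> .S
For each item with dot before a nonterminal B, add B -> .γ for every B-production
Closure: [S' -> .S, S -> .cA, S -> .b]


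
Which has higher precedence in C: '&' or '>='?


'>=' is relational (level 7); '&' is bitwise AND (level 5)
Higher level binds tighter
'>=' has higher precedence than '&'


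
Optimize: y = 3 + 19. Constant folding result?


3 + 19 = 22 at compile time
Optimized: y = 22


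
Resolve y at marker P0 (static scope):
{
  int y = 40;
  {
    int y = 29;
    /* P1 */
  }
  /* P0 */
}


y declared in the same block as P0
y = 40


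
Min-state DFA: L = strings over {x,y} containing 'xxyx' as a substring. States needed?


KMP-style automaton: 4 progress states + 1 absorbing accept = 5
Minimal DFA: 5 states


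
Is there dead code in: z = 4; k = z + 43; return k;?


z is read by k's definition; k is returned
No dead code


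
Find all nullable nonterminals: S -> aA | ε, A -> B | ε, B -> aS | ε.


A nonterminal is nullable iff some alternative derives ε (directly, or every symbol in it is nullable)
Nullable: {A, B, S}


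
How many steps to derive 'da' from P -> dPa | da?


Derivation: P => da
Steps: 1


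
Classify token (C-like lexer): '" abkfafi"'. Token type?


Pattern: double-quoted sequence
Type: STRING_LITERAL


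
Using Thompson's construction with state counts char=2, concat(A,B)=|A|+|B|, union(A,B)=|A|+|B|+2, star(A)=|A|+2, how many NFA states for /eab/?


Syntax tree has 3 char leaf(s), 0 union(s), 0 star(s)
chars contribute 3×2 = 6; each union adds +2; each star adds +2
Total: 6 + 0 + 0 = 6 states


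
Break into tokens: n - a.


Scan left to right, longest-match per lexeme
Tokens: ID(n), OP(-), ID(a)


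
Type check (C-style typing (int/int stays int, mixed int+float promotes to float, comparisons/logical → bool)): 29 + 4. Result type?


Operand types: int + int
Rule: mixed int/float promotes to float; int/int stays int
Result type: int


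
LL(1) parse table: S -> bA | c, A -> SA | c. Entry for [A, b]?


For [A, b]: 'b' ∈ FIRST(SA)
Entry: A -> SA


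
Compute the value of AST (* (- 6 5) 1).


Evaluate inner: (- 6 5) = 1
Evaluate root: (* 1 1) = 1
Result: 1


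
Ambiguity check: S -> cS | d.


right-linear, alternatives start with distinct terminals 'c' vs 'd': unique leftmost derivation
Unambiguous


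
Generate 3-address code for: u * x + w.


Break into single-operator statements:
t1 = u * x
t2 = t1 + w


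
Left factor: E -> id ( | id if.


Common prefix: 'id'
Factored: E -> id E', E' -> ( | if


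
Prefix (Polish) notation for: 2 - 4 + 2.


left-to-right (same/higher precedence on left): tree is (+ (- 2 4) 2)
Prefix: + - 2 4 2


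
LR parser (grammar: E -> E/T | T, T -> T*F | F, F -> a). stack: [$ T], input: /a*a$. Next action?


lookahead ∉ {*} so T won't extend; reduce E -> T
Action: reduce (E -> T)


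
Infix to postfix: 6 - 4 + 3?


Left to right (same or higher precedence on left)
Postfix: 6 4 - 3 +


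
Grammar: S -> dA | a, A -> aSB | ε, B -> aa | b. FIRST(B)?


Per alternative of B: FIRST(aa) = {a}; FIRST(b) = {b}
FIRST(B) = {a, b}


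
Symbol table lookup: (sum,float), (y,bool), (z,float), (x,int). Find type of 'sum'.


Lookup 'sum' → type float


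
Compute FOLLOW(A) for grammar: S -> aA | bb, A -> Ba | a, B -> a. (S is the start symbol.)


$ ∈ FOLLOW(S). For each A -> αBβ: add FIRST(β)\{ε} to FOLLOW(B); if β nullable, add FOLLOW(A).
FOLLOW(A) = {$}


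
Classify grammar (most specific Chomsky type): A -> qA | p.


Right-linear: every RHS is a terminal or a terminal followed by one nonterminal
Classification: Type 3 (Regular)


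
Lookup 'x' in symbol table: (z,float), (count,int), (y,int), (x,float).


Lookup 'x' → type float


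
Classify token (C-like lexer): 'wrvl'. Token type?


Pattern: letter/underscore followed by alphanumerics, not a keyword
Type: IDENTIFIER


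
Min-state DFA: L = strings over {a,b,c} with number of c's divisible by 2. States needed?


Track (count of c) mod 2: states 0..1, accept at 0
Minimal DFA: 2 states


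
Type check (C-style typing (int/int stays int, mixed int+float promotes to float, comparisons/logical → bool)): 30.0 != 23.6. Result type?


Operand types: float != float
Rule: comparison yields bool
Result type: bool


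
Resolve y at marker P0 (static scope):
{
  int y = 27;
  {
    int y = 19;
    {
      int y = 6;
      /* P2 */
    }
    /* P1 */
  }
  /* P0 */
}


y declared in the same block as P0
y = 27


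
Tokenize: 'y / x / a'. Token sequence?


Scan left to right, longest-match per lexeme
Tokens: ID(y), OP(/), ID(x), OP(/), ID(a)


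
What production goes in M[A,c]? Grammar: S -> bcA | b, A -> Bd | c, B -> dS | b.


For [A, c]: 'c' ∈ FIRST(c)
Entry: A -> c


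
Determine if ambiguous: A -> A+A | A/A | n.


'n+n/n' has two parse trees (no precedence encoded between + and /)
Ambiguous


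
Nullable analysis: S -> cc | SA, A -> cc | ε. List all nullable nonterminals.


A nonterminal is nullable iff some alternative derives ε (directly, or every symbol in it is nullable)
Nullable: {A}


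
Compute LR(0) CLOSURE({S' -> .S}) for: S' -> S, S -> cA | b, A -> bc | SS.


Start: S' -> .S
For each item with dot before a nonterminal B, add B -> .γ for every B-production
Closure: [S' -> .S, S -> .cA, S -> .b]


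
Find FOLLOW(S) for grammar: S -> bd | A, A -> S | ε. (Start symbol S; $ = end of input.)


$ ∈ FOLLOW(S). For each A -> αBβ: add FIRST(β)\{ε} to FOLLOW(B); if β nullable, add FOLLOW(A).
FOLLOW(S) = {$}


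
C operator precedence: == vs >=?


'>=' is relational (level 7); '==' is equality (level 6)
Higher level binds tighter
'>=' has higher precedence than '=='


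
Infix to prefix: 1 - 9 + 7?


left-to-right (same/higher precedence on left): tree is (+ (- 1 9) 7)
Prefix: + - 1 9 7


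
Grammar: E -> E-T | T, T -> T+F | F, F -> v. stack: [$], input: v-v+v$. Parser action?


no handle on stack; shift 'v'
Action: shift


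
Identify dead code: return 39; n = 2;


statement follows a return and is unreachable
Dead: 'n = 2'


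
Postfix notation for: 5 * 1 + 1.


Left to right (same or higher precedence on left)
Postfix: 5 1 * 1 +


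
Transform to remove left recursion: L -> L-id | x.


Left-recursive alternatives: L-id; non-recursive: x
Introduce L': L -> xL', L' -> -idL' | ε


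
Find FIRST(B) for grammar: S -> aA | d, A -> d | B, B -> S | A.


Per alternative of B: FIRST(S) = {a, d}; FIRST(A) = {a, d}
FIRST(B) = {a, d}


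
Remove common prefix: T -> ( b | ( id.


Common prefix: '('
Factored: T -> ( T', T' -> b | id


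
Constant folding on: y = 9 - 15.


9 - 15 = -6 at compile time
Optimized: y = -6


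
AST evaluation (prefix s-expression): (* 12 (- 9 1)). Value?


Evaluate inner: (- 9 1) = 8
Evaluate root: (* 12 8) = 96
Result: 96


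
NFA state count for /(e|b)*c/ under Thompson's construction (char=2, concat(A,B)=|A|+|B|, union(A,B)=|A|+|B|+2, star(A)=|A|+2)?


Syntax tree has 3 char leaf(s), 1 union(s), 1 star(s)
chars contribute 3×2 = 6; each union adds +2; each star adds +2
Total: 6 + 2 + 2 = 10 states


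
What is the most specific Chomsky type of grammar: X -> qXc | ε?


Single nonterminal LHS, but q^n c^n is not regular
Classification: Type 2 (Context-Free)


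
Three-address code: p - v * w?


Break into single-operator statements:
t1 = v * w
t2 = p - t1


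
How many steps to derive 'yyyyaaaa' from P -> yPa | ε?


Derivation: P => yPa => yyPaa => yyyPaaa => yyyyPaaaa => yyyyaaaa
Steps: 5


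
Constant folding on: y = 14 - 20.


14 - 20 = -6 at compile time
Optimized: y = -6


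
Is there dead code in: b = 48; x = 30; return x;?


b is assigned but never read
Dead: 'b = 48'


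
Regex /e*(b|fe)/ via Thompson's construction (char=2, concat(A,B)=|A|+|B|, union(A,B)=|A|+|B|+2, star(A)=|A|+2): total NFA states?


Syntax tree has 4 char leaf(s), 1 union(s), 1 star(s)
chars contribute 4×2 = 8; each union adds +2; each star adds +2
Total: 8 + 2 + 2 = 12 states


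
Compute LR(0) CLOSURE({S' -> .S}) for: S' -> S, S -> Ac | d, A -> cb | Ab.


Start: S' -> .S
For each item with dot before a nonterminal B, add B -> .γ for every B-production
Closure: [S' -> .S, S -> .Ac, S -> .d, A -> .cb, A -> .Ab]


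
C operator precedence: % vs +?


'%' is multiplicative (level 10); '+' is additive (level 9)
Higher level binds tighter
'%' has higher precedence than '+'


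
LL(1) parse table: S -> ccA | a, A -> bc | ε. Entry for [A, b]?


For [A, b]: 'b' ∈ FIRST(bc)
Entry: A -> bc


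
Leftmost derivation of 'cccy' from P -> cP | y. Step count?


Derivation: P => cP => ccP => cccP => cccy
Steps: 4


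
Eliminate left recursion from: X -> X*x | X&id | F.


Left-recursive alternatives: X*x, X&id; non-recursive: F
Introduce X': X -> FX', X' -> *xX' | &idX' | ε


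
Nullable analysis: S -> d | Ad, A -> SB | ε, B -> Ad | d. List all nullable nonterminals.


A nonterminal is nullable iff some alternative derives ε (directly, or every symbol in it is nullable)
Nullable: {A}


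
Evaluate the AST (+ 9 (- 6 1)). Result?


Evaluate inner: (- 6 1) = 5
Evaluate root: (+ 9 5) = 14
Result: 14


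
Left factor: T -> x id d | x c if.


Common prefix: 'x'
Factored: T -> x T', T' -> id d | c if


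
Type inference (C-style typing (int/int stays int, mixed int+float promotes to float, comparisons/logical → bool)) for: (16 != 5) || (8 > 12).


Operand types: bool || bool
Rule: logical operators take bool operands and yield bool
Result type: bool


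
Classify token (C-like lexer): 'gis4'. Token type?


Pattern: letter/underscore followed by alphanumerics, not a keyword
Type: IDENTIFIER


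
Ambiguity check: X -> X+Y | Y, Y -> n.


precedence layered via separate nonterminal Y: deterministic
Unambiguous


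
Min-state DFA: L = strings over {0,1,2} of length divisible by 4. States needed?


Track length mod 4: states 0..3, accept at 0
Minimal DFA: 4 states


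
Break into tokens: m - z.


Scan left to right, longest-match per lexeme
Tokens: ID(m), OP(-), ID(z)


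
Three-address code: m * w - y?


Break into single-operator statements:
t1 = m * w
t2 = t1 - y


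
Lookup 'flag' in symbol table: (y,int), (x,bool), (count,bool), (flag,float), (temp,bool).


Lookup 'flag' → type float


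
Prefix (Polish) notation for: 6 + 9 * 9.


'*' binds tighter: tree is (+ 6 (* 9 9))
Prefix: + 6 * 9 9


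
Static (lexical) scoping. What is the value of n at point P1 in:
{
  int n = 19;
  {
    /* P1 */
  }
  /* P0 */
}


P1's block does not declare n; resolves to the enclosing declaration at depth 0
n = 19


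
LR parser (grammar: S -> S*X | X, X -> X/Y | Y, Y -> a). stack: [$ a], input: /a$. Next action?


'a' on top is the handle for Y -> a
Action: reduce (Y -> a)


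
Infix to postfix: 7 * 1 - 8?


Left to right (same or higher precedence on left)
Postfix: 7 1 * 8 -


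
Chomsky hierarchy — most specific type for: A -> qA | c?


Right-linear: every RHS is a terminal or a terminal followed by one nonterminal
Classification: Type 3 (Regular)


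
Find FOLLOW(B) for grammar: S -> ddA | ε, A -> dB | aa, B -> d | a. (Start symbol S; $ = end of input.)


$ ∈ FOLLOW(S). For each A -> αBβ: add FIRST(β)\{ε} to FOLLOW(B); if β nullable, add FOLLOW(A).
FOLLOW(B) = {$}


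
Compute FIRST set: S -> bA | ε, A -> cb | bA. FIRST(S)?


Per alternative of S: FIRST(bA) = {b}; FIRST(ε) = {ε}
FIRST(S) = {b, ε}


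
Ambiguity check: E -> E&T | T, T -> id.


precedence layered via separate nonterminal T: deterministic
Unambiguous


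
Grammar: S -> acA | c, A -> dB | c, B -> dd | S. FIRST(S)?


Per alternative of S: FIRST(acA) = {a}; FIRST(c) = {c}
FIRST(S) = {a, c}


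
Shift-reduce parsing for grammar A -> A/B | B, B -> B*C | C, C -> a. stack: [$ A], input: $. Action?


start symbol A on stack, input exhausted
Action: accept


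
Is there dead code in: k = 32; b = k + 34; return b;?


k is read by b's definition; b is returned
No dead code


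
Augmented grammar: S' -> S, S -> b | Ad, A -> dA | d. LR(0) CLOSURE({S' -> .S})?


Start: S' -> .S
For each item with dot before a nonterminal B, add B -> .γ for every B-production
Closure: [S' -> .S, S -> .b, S -> .Ad, A -> .dA, A -> .d]


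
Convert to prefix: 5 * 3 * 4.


left-to-right (same/higher precedence on left): tree is (* (* 5 3) 4)
Prefix: * * 5 3 4


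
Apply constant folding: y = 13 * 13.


13 * 13 = 169 at compile time
Optimized: y = 169


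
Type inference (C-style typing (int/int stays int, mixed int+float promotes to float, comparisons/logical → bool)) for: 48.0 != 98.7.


Operand types: float != float
Rule: comparison yields bool
Result type: bool


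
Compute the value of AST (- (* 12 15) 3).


Evaluate inner: (* 12 15) = 180
Evaluate root: (- 180 3) = 177
Result: 177


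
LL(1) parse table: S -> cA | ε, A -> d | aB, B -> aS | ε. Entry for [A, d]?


For [A, d]: 'd' ∈ FIRST(d)
Entry: A -> d


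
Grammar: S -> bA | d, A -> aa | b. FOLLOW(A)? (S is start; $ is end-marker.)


$ ∈ FOLLOW(S). For each A -> αBβ: add FIRST(β)\{ε} to FOLLOW(B); if β nullable, add FOLLOW(A).
FOLLOW(A) = {$}


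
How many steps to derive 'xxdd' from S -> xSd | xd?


Derivation: S => xSd => xxdd
Steps: 2


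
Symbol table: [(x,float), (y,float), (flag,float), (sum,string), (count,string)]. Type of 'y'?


Lookup 'y' → type float


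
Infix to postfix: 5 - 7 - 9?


Left to right (same or higher precedence on left)
Postfix: 5 7 - 9 -


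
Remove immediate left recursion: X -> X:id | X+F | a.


Left-recursive alternatives: X:id, X+F; non-recursive: a
Introduce X': X -> aX', X' -> :idX' | +FX' | ε


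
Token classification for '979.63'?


Pattern: digits with a decimal point
Type: FLOAT_LITERAL


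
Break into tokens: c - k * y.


Scan left to right, longest-match per lexeme
Tokens: ID(c), OP(-), ID(k), OP(*), ID(y)


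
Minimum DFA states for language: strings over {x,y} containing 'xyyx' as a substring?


KMP-style automaton: 4 progress states + 1 absorbing accept = 5
Minimal DFA: 5 states


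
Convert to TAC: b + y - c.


Break into single-operator statements:
t1 = b + y
t2 = t1 - c


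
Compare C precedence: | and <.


'<' is relational (level 7); '|' is bitwise OR (level 3)
Higher level binds tighter
'<' has higher precedence than '|'


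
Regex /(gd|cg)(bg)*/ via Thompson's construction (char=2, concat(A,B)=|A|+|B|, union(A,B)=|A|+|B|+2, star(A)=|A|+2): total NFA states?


Syntax tree has 6 char leaf(s), 1 union(s), 1 star(s)
chars contribute 6×2 = 12; each union adds +2; each star adds +2
Total: 12 + 2 + 2 = 16 states


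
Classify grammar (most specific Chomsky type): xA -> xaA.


LHS has context (more than one symbol) and |LHS| ≤ |RHS|
Classification: Type 1 (Context-Sensitive)


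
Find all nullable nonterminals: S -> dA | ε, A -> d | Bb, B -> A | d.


A nonterminal is nullable iff some alternative derives ε (directly, or every symbol in it is nullable)
Nullable: {S}


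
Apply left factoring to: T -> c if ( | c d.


Common prefix: 'c'
Factored: T -> c T', T' -> if ( | d


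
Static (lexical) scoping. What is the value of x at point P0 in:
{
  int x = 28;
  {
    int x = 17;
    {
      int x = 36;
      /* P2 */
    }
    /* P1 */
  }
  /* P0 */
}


x declared in the same block as P0
x = 28


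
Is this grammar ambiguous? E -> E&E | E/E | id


'id&id/id' has two parse trees (no precedence encoded between & and /)
Ambiguous


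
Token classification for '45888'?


Pattern: digits only
Type: INTEGER_LITERAL


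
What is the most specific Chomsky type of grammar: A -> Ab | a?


Left-linear: every RHS is a terminal or one nonterminal followed by a terminal
Classification: Type 3 (Regular)


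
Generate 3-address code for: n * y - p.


Break into single-operator statements:
t1 = n * y
t2 = t1 - p


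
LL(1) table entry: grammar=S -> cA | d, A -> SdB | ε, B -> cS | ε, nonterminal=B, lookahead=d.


For [B, d]: ε is nullable and 'd' ∈ FOLLOW(B)
Entry: B -> ε
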